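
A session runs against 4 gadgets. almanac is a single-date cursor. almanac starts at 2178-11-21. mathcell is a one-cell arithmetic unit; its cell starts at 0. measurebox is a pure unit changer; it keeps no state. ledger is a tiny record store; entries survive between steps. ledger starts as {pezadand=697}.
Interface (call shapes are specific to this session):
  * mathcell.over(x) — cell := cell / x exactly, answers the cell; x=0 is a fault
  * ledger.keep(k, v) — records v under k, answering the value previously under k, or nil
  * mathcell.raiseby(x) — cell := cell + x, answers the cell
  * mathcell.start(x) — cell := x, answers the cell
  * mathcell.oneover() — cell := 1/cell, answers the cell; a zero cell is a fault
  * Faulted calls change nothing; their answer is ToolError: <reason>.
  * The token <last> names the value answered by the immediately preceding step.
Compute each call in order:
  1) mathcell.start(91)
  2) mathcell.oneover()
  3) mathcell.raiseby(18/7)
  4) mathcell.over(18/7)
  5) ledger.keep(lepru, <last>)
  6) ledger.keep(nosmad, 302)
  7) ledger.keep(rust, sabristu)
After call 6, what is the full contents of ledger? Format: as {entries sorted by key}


Answer: {lepru=235/234, nosmad=302, pezadand=697}

Derivation:
// 1. start(x: 91) : 91
// 2. oneover() : 1/91
// 3. raiseby(x: 18/7) : 235/91
// 4. over(x: 18/7) : 235/234
// 5. keep(k: lepru, v: <last>) : nil
// 6. keep(k: nosmad, v: 302) : nil
// 7. keep(k: rust, v: sabristu) : nil


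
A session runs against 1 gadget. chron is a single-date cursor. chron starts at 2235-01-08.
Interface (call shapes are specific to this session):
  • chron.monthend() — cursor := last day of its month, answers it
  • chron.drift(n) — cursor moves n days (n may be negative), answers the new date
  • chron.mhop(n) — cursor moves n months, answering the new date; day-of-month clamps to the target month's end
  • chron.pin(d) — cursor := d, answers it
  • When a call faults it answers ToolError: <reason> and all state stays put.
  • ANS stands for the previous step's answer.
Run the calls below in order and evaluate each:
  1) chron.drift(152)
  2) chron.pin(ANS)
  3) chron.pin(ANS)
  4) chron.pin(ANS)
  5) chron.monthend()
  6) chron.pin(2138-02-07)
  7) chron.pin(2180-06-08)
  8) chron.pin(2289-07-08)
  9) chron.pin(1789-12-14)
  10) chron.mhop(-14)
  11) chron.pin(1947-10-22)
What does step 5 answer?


Answer: 2235-06-30

Derivation:
-> chron.drift(n→152)
<- 2235-06-09
-> chron.pin(d→ANS)
<- 2235-06-09
-> chron.pin(d→ANS)
<- 2235-06-09
-> chron.pin(d→ANS)
<- 2235-06-09
-> chron.monthend()
<- 2235-06-30
-> chron.pin(d→2138-02-07)
<- 2138-02-07
-> chron.pin(d→2180-06-08)
<- 2180-06-08
-> chron.pin(d→2289-07-08)
<- 2289-07-08
-> chron.pin(d→1789-12-14)
<- 1789-12-14
-> chron.mhop(n→-14)
<- 1788-10-14
-> chron.pin(d→1947-10-22)
<- 1947-10-22


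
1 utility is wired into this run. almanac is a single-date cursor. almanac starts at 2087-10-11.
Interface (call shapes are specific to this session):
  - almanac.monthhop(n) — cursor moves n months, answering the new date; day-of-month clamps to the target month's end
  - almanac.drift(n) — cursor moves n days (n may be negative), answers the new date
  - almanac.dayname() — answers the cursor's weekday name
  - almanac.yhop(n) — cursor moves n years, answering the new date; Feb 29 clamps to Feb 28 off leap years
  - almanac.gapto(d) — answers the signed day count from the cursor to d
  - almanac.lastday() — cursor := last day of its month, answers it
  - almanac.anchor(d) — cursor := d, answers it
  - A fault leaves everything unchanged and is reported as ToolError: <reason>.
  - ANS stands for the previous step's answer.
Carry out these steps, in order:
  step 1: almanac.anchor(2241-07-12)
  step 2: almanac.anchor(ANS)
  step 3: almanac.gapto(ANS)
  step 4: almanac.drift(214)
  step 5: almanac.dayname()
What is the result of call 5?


Answer: Friday

Derivation:
Do: anchor[2241-07-12]
See: 2241-07-12
Do: anchor[ANS]
See: 2241-07-12
Do: gapto[ANS]
See: 0
Do: drift[214]
See: 2242-02-11
Do: dayname[]
See: Friday


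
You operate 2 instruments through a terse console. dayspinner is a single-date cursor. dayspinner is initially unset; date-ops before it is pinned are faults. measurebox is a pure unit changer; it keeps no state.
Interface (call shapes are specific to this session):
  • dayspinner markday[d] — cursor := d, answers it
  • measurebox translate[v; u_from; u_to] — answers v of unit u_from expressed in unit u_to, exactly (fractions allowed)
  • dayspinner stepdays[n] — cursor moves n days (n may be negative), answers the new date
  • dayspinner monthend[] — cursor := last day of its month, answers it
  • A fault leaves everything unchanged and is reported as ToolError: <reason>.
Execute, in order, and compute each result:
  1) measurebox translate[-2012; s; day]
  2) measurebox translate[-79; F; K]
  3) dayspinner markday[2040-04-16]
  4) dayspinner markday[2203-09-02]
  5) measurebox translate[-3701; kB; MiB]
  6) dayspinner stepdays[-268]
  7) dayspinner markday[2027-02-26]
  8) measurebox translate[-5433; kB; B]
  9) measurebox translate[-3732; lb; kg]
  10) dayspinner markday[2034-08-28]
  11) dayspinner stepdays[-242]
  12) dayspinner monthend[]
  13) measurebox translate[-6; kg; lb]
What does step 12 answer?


CALL measurebox translate[v→-2012; u_from→s; u_to→day]
RET  -503/21600
CALL measurebox translate[v→-79; u_from→F; u_to→K]
RET  12689/60
CALL dayspinner markday[d→2040-04-16]
RET  2040-04-16
CALL dayspinner markday[d→2203-09-02]
RET  2203-09-02
CALL measurebox translate[v→-3701; u_from→kB; u_to→MiB]
RET  -462625/131072
CALL dayspinner stepdays[n→-268]
RET  2202-12-08
CALL dayspinner markday[d→2027-02-26]
RET  2027-02-26
CALL measurebox translate[v→-5433; u_from→kB; u_to→B]
RET  -5433000
CALL measurebox translate[v→-3732; u_from→lb; u_to→kg]
RET  -42320168121/25000000
CALL dayspinner markday[d→2034-08-28]
RET  2034-08-28
CALL dayspinner stepdays[n→-242]
RET  2033-12-29
CALL dayspinner monthend[]
RET  2033-12-31
CALL measurebox translate[v→-6; u_from→kg; u_to→lb]
RET  -600000000/45359237

Answer: 2033-12-31


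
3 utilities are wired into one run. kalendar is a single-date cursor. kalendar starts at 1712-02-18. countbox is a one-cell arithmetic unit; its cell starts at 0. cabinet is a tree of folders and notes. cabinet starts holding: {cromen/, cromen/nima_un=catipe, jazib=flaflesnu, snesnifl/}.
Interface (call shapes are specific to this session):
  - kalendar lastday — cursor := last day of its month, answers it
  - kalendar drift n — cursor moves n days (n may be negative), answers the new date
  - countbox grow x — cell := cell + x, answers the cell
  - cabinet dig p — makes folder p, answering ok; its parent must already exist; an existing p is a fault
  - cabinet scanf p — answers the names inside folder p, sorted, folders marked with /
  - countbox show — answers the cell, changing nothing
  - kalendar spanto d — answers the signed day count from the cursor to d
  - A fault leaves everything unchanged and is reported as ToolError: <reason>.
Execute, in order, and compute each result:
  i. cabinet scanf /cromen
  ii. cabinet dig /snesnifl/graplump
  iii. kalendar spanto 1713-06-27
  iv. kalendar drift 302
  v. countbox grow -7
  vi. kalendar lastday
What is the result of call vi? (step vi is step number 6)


Answer: 1712-12-31

Derivation:
! cabinet scanf(p→/cromen) ~> [nima_un]
! cabinet dig(p→/snesnifl/graplump) ~> ok
! kalendar spanto(d→1713-06-27) ~> 495
! kalendar drift(n→302) ~> 1712-12-16
! countbox grow(x→-7) ~> -7
! kalendar lastday() ~> 1712-12-31


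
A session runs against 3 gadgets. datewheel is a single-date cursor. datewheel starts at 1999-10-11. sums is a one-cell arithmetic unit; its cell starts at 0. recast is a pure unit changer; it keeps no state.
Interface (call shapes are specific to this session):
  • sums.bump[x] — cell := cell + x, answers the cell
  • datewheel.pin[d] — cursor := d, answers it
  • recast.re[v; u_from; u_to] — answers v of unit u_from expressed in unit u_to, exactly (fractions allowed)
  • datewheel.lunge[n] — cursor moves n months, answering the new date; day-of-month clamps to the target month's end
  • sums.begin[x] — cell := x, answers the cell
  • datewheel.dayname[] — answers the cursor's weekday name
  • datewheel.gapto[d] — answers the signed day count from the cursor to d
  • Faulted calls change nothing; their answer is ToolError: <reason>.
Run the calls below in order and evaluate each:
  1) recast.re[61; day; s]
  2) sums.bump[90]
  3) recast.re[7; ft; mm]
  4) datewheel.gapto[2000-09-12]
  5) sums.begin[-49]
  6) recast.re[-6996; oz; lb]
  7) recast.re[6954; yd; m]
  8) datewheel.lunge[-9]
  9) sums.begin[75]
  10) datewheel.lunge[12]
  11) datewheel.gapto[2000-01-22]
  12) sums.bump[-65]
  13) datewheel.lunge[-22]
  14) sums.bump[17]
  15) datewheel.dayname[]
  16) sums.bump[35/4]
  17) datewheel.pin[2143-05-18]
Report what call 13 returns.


Answer: 1998-03-11

Derivation:
CALL recast.re[v=61; u_from=day; u_to=s]
RET  5270400
CALL sums.bump[x=90]
RET  90
CALL recast.re[v=7; u_from=ft; u_to=mm]
RET  10668/5
CALL datewheel.gapto[d=2000-09-12]
RET  337
CALL sums.begin[x=-49]
RET  -49
CALL recast.re[v=-6996; u_from=oz; u_to=lb]
RET  -1749/4
CALL recast.re[v=6954; u_from=yd; u_to=m]
RET  3974211/625
CALL datewheel.lunge[n=-9]
RET  1999-01-11
CALL sums.begin[x=75]
RET  75
CALL datewheel.lunge[n=12]
RET  2000-01-11
CALL datewheel.gapto[d=2000-01-22]
RET  11
CALL sums.bump[x=-65]
RET  10
CALL datewheel.lunge[n=-22]
RET  1998-03-11
CALL sums.bump[x=17]
RET  27
CALL datewheel.dayname[]
RET  Wednesday
CALL sums.bump[x=35/4]
RET  143/4
CALL datewheel.pin[d=2143-05-18]
RET  2143-05-18


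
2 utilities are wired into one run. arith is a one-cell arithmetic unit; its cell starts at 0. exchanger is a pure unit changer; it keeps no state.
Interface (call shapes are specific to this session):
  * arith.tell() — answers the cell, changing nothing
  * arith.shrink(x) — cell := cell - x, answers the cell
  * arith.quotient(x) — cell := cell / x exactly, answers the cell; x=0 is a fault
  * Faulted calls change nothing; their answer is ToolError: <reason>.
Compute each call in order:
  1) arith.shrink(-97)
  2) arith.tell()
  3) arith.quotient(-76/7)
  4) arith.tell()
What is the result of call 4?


Answer: -679/76

Derivation:
Using shrink(x: -97), giving 97.
Calling tell(), and observe 97.
Then quotient(x: -76/7), and see -679/76.
I run tell(), → -679/76.


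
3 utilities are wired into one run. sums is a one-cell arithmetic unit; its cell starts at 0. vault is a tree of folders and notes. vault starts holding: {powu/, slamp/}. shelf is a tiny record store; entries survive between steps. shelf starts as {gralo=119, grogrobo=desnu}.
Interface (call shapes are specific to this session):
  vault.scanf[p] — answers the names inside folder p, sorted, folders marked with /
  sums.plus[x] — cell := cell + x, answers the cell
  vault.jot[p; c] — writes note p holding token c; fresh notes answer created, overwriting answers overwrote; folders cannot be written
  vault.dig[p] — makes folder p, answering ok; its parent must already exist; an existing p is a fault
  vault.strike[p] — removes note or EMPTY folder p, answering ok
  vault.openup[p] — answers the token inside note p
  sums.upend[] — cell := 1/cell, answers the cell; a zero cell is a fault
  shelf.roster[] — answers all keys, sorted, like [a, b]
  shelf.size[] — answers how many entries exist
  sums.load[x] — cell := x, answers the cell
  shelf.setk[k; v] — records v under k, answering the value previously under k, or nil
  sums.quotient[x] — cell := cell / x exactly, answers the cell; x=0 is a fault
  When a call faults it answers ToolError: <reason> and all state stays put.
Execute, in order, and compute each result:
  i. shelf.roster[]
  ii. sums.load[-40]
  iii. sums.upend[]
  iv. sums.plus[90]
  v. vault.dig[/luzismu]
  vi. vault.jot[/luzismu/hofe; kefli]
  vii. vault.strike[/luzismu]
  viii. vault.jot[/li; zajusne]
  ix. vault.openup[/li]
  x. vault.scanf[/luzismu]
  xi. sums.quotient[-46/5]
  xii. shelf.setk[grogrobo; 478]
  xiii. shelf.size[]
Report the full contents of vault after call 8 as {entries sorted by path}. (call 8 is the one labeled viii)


Answer: {li=zajusne, luzismu/, luzismu/hofe=kefli, powu/, slamp/}

Derivation:
-- shelf.roster() -> [gralo, grogrobo]
-- sums.load(x='-40') -> -40
-- sums.upend() -> -1/40
-- sums.plus(x='90') -> 3599/40
-- vault.dig(p='/luzismu') -> ok
-- vault.jot(p='/luzismu/hofe', c='kefli') -> created
-- vault.strike(p='/luzismu') -> ToolError: not empty
-- vault.jot(p='/li', c='zajusne') -> created
-- vault.openup(p='/li') -> zajusne
-- vault.scanf(p='/luzismu') -> [hofe]
-- sums.quotient(x='-46/5') -> -3599/368
-- shelf.setk(k='grogrobo', v='478') -> desnu
-- shelf.size() -> 2


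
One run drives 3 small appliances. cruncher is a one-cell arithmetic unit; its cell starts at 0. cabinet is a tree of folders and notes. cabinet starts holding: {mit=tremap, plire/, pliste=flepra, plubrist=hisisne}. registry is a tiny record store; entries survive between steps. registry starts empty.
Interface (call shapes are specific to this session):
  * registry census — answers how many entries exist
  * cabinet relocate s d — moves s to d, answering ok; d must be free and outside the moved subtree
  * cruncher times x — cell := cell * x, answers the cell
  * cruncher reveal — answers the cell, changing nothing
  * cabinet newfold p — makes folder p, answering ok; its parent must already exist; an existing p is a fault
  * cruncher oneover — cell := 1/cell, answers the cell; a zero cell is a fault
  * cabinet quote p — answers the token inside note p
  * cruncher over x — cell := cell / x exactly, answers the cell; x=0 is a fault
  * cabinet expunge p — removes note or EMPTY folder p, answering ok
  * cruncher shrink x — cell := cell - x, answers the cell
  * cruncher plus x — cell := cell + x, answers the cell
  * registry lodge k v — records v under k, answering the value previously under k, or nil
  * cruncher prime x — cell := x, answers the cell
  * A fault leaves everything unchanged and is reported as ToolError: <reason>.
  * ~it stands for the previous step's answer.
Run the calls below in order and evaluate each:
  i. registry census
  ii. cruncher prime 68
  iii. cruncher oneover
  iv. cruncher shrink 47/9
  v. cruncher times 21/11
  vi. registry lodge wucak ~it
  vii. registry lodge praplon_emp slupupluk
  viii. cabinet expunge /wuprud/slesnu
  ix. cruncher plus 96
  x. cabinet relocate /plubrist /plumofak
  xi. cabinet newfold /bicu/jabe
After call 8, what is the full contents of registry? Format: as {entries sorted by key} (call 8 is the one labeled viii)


Answer: {praplon_emp=slupupluk, wucak=-22309/2244}

Derivation:
;; registry census() ~> 0
;; cruncher prime(68) ~> 68
;; cruncher oneover() ~> 1/68
;; cruncher shrink(47/9) ~> -3187/612
;; cruncher times(21/11) ~> -22309/2244
;; registry lodge(wucak, ~it) ~> nil
;; registry lodge(praplon_emp, slupupluk) ~> nil
;; cabinet expunge(/wuprud/slesnu) ~> ToolError: not found
;; cruncher plus(96) ~> 193115/2244
;; cabinet relocate(/plubrist, /plumofak) ~> ok
;; cabinet newfold(/bicu/jabe) ~> ToolError: no parent


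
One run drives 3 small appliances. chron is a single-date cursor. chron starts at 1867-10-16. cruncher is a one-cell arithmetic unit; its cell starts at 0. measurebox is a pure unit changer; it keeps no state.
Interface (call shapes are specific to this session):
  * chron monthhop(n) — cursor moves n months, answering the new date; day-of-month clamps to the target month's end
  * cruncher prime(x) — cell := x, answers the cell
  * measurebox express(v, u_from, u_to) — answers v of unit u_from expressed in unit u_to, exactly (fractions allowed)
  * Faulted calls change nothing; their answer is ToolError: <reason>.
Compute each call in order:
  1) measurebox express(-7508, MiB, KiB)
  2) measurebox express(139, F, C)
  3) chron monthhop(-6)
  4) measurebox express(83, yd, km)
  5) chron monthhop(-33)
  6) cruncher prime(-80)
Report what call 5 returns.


CALL measurebox express[-7508; MiB; KiB]
RET  -7688192
CALL measurebox express[139; F; C]
RET  535/9
CALL chron monthhop[-6]
RET  1867-04-16
CALL measurebox express[83; yd; km]
RET  94869/1250000
CALL chron monthhop[-33]
RET  1864-07-16
CALL cruncher prime[-80]
RET  -80

Answer: 1864-07-16


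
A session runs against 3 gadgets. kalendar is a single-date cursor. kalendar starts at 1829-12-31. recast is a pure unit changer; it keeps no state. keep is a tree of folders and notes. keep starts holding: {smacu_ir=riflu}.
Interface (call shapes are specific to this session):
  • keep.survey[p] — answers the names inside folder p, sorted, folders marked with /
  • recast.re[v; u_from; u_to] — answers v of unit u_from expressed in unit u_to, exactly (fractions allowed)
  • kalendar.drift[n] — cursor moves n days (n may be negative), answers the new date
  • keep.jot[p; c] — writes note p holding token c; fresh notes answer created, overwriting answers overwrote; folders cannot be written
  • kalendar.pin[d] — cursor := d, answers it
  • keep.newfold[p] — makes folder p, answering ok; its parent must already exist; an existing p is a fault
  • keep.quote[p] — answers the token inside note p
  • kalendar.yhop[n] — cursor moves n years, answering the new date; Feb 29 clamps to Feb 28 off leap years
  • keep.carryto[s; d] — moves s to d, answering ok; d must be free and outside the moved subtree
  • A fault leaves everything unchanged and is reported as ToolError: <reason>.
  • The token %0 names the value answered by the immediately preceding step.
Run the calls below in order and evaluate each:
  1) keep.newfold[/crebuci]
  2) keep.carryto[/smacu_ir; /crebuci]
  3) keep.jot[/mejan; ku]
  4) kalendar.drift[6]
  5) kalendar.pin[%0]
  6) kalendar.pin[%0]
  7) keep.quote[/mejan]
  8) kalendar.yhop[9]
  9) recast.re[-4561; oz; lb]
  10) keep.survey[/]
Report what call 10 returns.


Answer: [crebuci/, mejan, smacu_ir]

Derivation:
Do: newfold[p→/crebuci]
See: ok
Do: carryto[s→/smacu_ir; d→/crebuci]
See: ToolError: exists
Do: jot[p→/mejan; c→ku]
See: created
Do: drift[n→6]
See: 1830-01-06
Do: pin[d→%0]
See: 1830-01-06
Do: pin[d→%0]
See: 1830-01-06
Do: quote[p→/mejan]
See: ku
Do: yhop[n→9]
See: 1839-01-06
Do: re[v→-4561; u_from→oz; u_to→lb]
See: -4561/16
Do: survey[p→/]
See: [crebuci/, mejan, smacu_ir]


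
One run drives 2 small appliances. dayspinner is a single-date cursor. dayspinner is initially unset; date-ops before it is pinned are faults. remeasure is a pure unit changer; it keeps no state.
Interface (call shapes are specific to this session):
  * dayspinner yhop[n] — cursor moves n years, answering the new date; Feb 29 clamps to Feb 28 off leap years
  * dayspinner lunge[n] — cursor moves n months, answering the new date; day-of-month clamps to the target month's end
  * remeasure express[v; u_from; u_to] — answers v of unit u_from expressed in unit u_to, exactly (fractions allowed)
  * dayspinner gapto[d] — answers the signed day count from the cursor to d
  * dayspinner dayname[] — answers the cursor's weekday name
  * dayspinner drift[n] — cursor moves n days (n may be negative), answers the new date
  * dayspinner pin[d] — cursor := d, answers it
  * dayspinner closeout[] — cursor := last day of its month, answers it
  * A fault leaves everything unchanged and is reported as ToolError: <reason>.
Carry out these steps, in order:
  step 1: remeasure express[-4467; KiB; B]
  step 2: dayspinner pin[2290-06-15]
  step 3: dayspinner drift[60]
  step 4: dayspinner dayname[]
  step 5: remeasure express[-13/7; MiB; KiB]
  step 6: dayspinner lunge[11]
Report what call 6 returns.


Answer: 2291-07-14

Derivation:
-> remeasure express(v=-4467, u_from=KiB, u_to=B)
<- -4574208
-> dayspinner pin(d=2290-06-15)
<- 2290-06-15
-> dayspinner drift(n=60)
<- 2290-08-14
-> dayspinner dayname()
<- Thursday
-> remeasure express(v=-13/7, u_from=MiB, u_to=KiB)
<- -13312/7
-> dayspinner lunge(n=11)
<- 2291-07-14


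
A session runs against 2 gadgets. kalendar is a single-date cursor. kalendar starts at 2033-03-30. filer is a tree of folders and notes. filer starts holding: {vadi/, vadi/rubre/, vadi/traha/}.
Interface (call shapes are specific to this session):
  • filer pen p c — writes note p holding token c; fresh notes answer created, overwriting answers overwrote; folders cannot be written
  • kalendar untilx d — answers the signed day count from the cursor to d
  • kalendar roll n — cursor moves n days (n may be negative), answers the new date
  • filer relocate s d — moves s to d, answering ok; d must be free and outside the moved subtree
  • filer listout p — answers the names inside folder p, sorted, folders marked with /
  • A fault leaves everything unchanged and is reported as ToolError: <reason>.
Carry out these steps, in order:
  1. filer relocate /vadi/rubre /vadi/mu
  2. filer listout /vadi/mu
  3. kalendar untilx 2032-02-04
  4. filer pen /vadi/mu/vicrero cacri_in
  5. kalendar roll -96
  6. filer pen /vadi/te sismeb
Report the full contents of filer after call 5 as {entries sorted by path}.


Answer: {vadi/, vadi/mu/, vadi/mu/vicrero=cacri_in, vadi/traha/}

Derivation:
Do: filer relocate[s='/vadi/rubre'; d='/vadi/mu']
See: ok
Do: filer listout[p='/vadi/mu']
See: []
Do: kalendar untilx[d='2032-02-04']
See: -420
Do: filer pen[p='/vadi/mu/vicrero'; c='cacri_in']
See: created
Do: kalendar roll[n='-96']
See: 2032-12-24
Do: filer pen[p='/vadi/te'; c='sismeb']
See: created


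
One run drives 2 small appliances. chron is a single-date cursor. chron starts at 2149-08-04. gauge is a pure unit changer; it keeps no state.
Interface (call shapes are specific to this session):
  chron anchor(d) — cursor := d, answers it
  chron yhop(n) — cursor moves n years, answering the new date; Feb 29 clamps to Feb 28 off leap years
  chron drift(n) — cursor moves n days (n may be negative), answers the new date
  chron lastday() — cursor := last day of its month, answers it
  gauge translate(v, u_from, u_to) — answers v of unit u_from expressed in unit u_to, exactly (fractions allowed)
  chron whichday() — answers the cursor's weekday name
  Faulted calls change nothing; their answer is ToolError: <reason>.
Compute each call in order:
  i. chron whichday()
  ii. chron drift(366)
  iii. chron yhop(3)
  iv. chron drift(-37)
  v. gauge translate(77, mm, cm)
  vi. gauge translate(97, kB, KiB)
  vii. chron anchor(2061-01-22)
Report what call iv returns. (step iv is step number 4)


CALL chron whichday[]
RET  Monday
CALL chron drift[366]
RET  2150-08-05
CALL chron yhop[3]
RET  2153-08-05
CALL chron drift[-37]
RET  2153-06-29
CALL gauge translate[77; mm; cm]
RET  77/10
CALL gauge translate[97; kB; KiB]
RET  12125/128
CALL chron anchor[2061-01-22]
RET  2061-01-22

Answer: 2153-06-29


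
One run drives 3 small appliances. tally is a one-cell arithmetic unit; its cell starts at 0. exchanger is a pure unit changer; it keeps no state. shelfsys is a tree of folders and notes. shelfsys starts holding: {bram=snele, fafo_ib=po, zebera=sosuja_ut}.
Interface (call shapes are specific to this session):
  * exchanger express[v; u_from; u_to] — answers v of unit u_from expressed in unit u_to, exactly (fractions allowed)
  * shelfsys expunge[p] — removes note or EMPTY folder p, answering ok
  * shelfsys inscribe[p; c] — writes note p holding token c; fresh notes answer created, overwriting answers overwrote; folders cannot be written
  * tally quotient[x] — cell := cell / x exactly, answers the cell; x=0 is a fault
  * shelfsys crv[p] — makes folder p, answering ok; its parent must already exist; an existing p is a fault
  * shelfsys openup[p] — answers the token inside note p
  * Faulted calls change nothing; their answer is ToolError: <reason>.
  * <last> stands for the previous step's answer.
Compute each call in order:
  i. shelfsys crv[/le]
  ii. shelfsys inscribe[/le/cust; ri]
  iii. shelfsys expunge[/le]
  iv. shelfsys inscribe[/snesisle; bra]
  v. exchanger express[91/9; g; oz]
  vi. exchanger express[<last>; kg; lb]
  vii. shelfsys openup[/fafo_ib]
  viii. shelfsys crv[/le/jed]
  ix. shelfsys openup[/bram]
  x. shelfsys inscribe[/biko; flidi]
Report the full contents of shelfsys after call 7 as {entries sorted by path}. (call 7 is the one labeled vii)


Answer: {bram=snele, fafo_ib=po, le/, le/cust=ri, snesisle=bra, zebera=sosuja_ut}

Derivation:
I try shelfsys crv on p: /le, — result: ok.
I try shelfsys inscribe on p: /le/cust, c: ri, and get created.
Calling shelfsys expunge on p: /le, → ToolError: not empty.
Invoking shelfsys inscribe on p: /snesisle, c: bra, giving created.
Calling exchanger express on v: 91/9, u_from: g, u_to: oz, giving 20800000/58319019.
Then exchanger express on v: <last>, u_from: kg, u_to: lb, which returns 2080000000000000/2645306204428503.
I invoke shelfsys openup on p: /fafo_ib: po.
I try shelfsys crv on p: /le/jed, → ok.
Calling shelfsys openup on p: /bram, — result: snele.
Now I run shelfsys inscribe on p: /biko, c: flidi, which returns created.


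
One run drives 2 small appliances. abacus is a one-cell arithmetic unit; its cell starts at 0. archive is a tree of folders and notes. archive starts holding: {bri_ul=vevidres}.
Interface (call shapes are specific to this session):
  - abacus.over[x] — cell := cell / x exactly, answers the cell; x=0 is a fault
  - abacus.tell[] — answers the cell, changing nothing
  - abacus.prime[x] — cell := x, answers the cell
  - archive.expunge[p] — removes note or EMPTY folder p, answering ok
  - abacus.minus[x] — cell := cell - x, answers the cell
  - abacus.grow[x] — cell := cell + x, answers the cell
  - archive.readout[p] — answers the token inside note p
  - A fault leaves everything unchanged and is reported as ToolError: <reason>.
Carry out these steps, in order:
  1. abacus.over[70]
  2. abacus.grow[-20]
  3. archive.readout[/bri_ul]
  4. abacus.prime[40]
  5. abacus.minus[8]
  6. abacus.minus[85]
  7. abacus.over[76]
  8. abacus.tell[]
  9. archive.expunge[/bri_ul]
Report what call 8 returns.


Answer: -53/76

Derivation:
% abacus.over x→70
= 0
% abacus.grow x→-20
= -20
% archive.readout p→/bri_ul
= vevidres
% abacus.prime x→40
= 40
% abacus.minus x→8
= 32
% abacus.minus x→85
= -53
% abacus.over x→76
= -53/76
% abacus.tell
= -53/76
% archive.expunge p→/bri_ul
= ok


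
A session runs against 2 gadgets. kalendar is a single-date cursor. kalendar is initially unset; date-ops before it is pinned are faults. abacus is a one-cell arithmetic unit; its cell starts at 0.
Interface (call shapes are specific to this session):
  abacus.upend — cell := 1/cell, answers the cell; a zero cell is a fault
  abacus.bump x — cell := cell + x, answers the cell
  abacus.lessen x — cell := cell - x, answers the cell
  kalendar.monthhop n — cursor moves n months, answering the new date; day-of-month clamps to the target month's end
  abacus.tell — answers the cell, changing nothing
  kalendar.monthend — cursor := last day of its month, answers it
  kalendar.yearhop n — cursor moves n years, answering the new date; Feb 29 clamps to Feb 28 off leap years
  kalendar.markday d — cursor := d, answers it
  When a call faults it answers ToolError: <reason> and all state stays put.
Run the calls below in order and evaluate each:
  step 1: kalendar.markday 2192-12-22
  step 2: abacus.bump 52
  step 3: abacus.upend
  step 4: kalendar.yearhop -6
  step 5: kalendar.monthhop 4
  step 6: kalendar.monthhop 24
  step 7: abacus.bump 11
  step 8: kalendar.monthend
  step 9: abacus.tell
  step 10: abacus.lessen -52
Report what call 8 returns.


-> kalendar.markday(d='2192-12-22')
<- 2192-12-22
-> abacus.bump(x='52')
<- 52
-> abacus.upend()
<- 1/52
-> kalendar.yearhop(n='-6')
<- 2186-12-22
-> kalendar.monthhop(n='4')
<- 2187-04-22
-> kalendar.monthhop(n='24')
<- 2189-04-22
-> abacus.bump(x='11')
<- 573/52
-> kalendar.monthend()
<- 2189-04-30
-> abacus.tell()
<- 573/52
-> abacus.lessen(x='-52')
<- 3277/52

Answer: 2189-04-30


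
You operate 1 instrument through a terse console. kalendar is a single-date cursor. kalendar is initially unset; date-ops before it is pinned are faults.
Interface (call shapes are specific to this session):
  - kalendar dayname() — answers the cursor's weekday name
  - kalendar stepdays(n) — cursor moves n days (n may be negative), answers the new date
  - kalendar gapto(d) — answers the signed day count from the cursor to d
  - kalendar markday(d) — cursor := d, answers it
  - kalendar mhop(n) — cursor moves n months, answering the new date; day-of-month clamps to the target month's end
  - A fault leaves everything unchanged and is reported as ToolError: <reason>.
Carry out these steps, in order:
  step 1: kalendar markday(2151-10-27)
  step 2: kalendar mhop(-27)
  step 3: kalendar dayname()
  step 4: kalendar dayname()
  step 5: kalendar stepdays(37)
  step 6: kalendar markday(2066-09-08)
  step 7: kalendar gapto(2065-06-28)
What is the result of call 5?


-> kalendar markday(d: 2151-10-27)
<- 2151-10-27
-> kalendar mhop(n: -27)
<- 2149-07-27
-> kalendar dayname()
<- Sunday
-> kalendar dayname()
<- Sunday
-> kalendar stepdays(n: 37)
<- 2149-09-02
-> kalendar markday(d: 2066-09-08)
<- 2066-09-08
-> kalendar gapto(d: 2065-06-28)
<- -437

Answer: 2149-09-02


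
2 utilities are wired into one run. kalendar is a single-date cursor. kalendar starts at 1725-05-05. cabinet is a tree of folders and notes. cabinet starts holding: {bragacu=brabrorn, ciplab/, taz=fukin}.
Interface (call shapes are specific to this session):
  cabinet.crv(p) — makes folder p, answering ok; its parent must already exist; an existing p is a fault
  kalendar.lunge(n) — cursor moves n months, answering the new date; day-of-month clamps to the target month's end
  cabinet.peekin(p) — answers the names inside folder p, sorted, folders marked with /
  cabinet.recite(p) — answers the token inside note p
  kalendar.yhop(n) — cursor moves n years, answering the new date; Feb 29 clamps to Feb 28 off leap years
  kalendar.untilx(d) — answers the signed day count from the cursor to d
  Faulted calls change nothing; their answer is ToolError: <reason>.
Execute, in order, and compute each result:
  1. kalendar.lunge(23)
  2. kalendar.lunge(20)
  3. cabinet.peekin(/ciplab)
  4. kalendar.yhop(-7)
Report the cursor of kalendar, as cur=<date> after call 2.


// 1. kalendar.lunge(n=23) => 1727-04-05
// 2. kalendar.lunge(n=20) => 1728-12-05
// 3. cabinet.peekin(p=/ciplab) => []
// 4. kalendar.yhop(n=-7) => 1721-12-05

Answer: cur=1728-12-05


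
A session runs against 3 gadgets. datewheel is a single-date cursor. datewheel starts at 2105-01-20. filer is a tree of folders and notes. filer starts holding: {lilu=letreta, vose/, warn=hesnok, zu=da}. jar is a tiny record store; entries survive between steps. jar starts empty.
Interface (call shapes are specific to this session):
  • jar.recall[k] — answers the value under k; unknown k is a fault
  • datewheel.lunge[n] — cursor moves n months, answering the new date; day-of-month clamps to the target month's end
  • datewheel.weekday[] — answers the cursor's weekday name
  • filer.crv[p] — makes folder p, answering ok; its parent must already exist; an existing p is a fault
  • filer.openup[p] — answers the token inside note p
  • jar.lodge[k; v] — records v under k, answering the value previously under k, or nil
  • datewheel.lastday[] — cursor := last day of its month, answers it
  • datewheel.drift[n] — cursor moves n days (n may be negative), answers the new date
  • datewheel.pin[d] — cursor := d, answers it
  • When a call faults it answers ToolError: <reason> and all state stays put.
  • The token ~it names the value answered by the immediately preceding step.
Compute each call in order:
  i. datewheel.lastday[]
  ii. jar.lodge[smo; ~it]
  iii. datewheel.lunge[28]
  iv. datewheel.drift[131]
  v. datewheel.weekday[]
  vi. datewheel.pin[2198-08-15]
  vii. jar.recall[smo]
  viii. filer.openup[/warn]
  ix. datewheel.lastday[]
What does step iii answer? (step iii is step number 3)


% lastday
:: 2105-01-31
% lodge k: smo v: ~it
:: nil
% lunge n: 28
:: 2107-05-31
% drift n: 131
:: 2107-10-09
% weekday
:: Sunday
% pin d: 2198-08-15
:: 2198-08-15
% recall k: smo
:: 2105-01-31
% openup p: /warn
:: hesnok
% lastday
:: 2198-08-31

Answer: 2107-05-31


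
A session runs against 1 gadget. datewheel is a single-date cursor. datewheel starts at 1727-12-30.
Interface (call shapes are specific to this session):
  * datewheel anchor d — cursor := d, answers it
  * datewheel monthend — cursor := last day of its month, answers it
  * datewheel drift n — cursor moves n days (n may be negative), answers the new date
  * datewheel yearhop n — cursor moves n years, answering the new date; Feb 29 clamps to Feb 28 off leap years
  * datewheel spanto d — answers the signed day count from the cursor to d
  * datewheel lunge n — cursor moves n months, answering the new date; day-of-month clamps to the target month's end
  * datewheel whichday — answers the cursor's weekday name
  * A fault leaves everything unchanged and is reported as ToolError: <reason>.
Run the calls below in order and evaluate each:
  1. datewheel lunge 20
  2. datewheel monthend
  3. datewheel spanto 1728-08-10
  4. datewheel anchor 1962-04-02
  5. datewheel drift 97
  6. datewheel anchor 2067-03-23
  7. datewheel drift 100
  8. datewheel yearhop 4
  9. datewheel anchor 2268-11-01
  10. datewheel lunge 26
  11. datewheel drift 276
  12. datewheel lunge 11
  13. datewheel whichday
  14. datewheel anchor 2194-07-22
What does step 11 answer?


Answer: 2271-10-04

Derivation:
-- 1. datewheel lunge(20) => 1729-08-30
-- 2. datewheel monthend() => 1729-08-31
-- 3. datewheel spanto(1728-08-10) => -386
-- 4. datewheel anchor(1962-04-02) => 1962-04-02
-- 5. datewheel drift(97) => 1962-07-08
-- 6. datewheel anchor(2067-03-23) => 2067-03-23
-- 7. datewheel drift(100) => 2067-07-01
-- 8. datewheel yearhop(4) => 2071-07-01
-- 9. datewheel anchor(2268-11-01) => 2268-11-01
-- 10. datewheel lunge(26) => 2271-01-01
-- 11. datewheel drift(276) => 2271-10-04
-- 12. datewheel lunge(11) => 2272-09-04
-- 13. datewheel whichday() => Wednesday
-- 14. datewheel anchor(2194-07-22) => 2194-07-22


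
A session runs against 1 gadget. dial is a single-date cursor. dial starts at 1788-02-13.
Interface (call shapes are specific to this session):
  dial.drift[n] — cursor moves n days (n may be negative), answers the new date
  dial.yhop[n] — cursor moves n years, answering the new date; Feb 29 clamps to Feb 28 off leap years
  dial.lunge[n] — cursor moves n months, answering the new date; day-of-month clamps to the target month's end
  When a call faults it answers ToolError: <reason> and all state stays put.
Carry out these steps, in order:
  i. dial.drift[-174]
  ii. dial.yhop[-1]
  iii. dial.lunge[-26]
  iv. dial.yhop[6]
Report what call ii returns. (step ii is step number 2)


Answer: 1786-08-23

Derivation:
! 1. dial.drift(n→-174) -> 1787-08-23
! 2. dial.yhop(n→-1) -> 1786-08-23
! 3. dial.lunge(n→-26) -> 1784-06-23
! 4. dial.yhop(n→6) -> 1790-06-23


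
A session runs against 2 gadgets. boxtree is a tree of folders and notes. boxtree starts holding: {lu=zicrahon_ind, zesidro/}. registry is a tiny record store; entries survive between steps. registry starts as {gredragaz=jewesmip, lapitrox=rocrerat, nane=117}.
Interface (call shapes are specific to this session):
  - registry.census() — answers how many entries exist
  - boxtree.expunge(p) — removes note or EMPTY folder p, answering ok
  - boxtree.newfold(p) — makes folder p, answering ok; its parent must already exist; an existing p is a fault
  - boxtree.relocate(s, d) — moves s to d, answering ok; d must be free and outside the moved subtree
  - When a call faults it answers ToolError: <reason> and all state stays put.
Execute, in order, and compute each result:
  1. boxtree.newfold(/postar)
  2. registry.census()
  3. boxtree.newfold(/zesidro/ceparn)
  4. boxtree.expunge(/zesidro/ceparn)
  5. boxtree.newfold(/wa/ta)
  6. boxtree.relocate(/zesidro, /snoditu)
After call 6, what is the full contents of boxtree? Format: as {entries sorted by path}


Answer: {lu=zicrahon_ind, postar/, snoditu/}

Derivation:
I use boxtree.newfold on p='/postar', yielding ok.
I invoke registry.census, yielding 3.
Now I run boxtree.newfold on p='/zesidro/ceparn', which returns ok.
Using boxtree.expunge on p='/zesidro/ceparn', and get ok.
I call boxtree.newfold on p='/wa/ta', giving ToolError: no parent.
I use boxtree.relocate on s='/zesidro', d='/snoditu', which returns ok.


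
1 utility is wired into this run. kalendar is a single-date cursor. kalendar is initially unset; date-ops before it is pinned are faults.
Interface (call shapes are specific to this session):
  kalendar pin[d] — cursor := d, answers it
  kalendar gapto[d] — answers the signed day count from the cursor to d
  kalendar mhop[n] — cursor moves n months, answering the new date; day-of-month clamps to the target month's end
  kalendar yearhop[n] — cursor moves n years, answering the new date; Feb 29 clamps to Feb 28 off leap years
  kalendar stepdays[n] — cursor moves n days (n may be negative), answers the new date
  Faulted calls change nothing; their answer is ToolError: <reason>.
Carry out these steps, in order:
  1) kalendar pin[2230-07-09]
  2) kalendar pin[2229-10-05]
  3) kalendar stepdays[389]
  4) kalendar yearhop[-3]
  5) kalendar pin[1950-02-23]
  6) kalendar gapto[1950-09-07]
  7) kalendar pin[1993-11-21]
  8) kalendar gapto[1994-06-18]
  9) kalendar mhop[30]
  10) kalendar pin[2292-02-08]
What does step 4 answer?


% kalendar pin(2230-07-09) -> 2230-07-09
% kalendar pin(2229-10-05) -> 2229-10-05
% kalendar stepdays(389) -> 2230-10-29
% kalendar yearhop(-3) -> 2227-10-29
% kalendar pin(1950-02-23) -> 1950-02-23
% kalendar gapto(1950-09-07) -> 196
% kalendar pin(1993-11-21) -> 1993-11-21
% kalendar gapto(1994-06-18) -> 209
% kalendar mhop(30) -> 1996-05-21
% kalendar pin(2292-02-08) -> 2292-02-08

Answer: 2227-10-29


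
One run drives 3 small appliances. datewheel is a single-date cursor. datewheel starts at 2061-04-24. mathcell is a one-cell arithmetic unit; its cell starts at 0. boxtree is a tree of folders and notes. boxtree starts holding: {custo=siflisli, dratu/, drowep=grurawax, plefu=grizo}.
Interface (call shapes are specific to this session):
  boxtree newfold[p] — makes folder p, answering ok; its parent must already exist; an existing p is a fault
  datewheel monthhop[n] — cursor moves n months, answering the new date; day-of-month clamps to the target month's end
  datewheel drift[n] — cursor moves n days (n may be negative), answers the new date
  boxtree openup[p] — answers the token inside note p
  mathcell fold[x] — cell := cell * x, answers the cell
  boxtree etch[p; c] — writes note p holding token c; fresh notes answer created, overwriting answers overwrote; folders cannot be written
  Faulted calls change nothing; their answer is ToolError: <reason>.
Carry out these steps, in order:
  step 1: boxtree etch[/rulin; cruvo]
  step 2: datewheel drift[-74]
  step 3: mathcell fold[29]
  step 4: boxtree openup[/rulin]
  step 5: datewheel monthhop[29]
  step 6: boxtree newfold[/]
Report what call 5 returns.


Act: boxtree etch[p='/rulin'; c='cruvo']
Obs: created
Act: datewheel drift[n='-74']
Obs: 2061-02-09
Act: mathcell fold[x='29']
Obs: 0
Act: boxtree openup[p='/rulin']
Obs: cruvo
Act: datewheel monthhop[n='29']
Obs: 2063-07-09
Act: boxtree newfold[p='/']
Obs: ToolError: exists

Answer: 2063-07-09


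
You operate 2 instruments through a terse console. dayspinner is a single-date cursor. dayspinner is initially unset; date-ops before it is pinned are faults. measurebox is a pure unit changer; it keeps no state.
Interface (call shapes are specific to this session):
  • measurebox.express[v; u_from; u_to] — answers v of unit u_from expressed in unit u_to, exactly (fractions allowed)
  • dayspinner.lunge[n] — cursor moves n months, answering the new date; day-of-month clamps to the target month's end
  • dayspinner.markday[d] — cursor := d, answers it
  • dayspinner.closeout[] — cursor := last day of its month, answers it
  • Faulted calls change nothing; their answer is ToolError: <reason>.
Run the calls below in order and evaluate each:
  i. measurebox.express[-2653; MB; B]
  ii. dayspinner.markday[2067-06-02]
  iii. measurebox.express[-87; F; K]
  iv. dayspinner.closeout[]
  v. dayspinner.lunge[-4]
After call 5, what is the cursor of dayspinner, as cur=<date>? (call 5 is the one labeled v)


Act: express[v=-2653; u_from=MB; u_to=B]
Obs: -2653000000
Act: markday[d=2067-06-02]
Obs: 2067-06-02
Act: express[v=-87; u_from=F; u_to=K]
Obs: 37267/180
Act: closeout[]
Obs: 2067-06-30
Act: lunge[n=-4]
Obs: 2067-02-28

Answer: cur=2067-02-28
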